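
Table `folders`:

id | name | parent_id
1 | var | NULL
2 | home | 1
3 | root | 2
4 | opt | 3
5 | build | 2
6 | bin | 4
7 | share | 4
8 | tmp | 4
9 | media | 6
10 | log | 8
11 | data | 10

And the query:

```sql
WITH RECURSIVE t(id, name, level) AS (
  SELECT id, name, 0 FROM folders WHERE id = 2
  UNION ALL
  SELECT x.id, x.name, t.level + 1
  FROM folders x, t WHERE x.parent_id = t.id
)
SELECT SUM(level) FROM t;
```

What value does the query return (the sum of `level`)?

26

Base: id=2 (home) at level 0.
Iteration 1: rows with parent_id in {2} -> root (id 3, level 1), build (id 5, level 1).
Iteration 2: rows with parent_id in {3,5} -> opt (id 4, level 2).
Iteration 3: rows with parent_id in {4} -> bin (id 6, level 3), share (id 7, level 3), tmp (id 8, level 3).
Iteration 4: rows with parent_id in {6,7,8} -> media (id 9, level 4), log (id 10, level 4).
Iteration 5: rows with parent_id in {9,10} -> data (id 11, level 5).
Iteration 6: no rows with parent_id in {11}; recursion stops.
SUM(level) = 0 + 1 + 1 + 2 + 3 + 3 + 3 + 4 + 4 + 5 = 26.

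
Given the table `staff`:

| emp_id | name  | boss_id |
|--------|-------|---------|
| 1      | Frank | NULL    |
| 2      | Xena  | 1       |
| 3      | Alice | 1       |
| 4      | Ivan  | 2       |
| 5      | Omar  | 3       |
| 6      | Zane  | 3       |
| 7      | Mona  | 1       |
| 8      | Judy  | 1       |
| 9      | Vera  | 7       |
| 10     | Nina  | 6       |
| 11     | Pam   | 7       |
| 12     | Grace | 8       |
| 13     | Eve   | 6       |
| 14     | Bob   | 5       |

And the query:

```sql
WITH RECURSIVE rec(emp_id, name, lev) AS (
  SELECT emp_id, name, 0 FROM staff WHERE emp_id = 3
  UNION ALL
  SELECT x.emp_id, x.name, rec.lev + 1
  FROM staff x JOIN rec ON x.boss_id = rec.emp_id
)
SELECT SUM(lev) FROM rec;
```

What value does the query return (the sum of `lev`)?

Base: emp_id=3 (Alice) at lev 0.
Iteration 1: rows with boss_id in {3} -> Omar (id 5, lev 1), Zane (id 6, lev 1).
Iteration 2: rows with boss_id in {5,6} -> Nina (id 10, lev 2), Eve (id 13, lev 2), Bob (id 14, lev 2).
Iteration 3: no rows with boss_id in {10,13,14}; recursion stops.
SUM(lev) = 0 + 1 + 1 + 2 + 2 + 2 = 8.

8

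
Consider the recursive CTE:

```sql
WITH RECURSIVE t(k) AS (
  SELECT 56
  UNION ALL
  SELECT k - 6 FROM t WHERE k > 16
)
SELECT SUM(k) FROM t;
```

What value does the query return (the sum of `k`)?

280

Base: k=56.
Iteration 1: 56 > 16 holds -> k = 56 - 6 = 50.
Iteration 2: 50 > 16 holds -> k = 50 - 6 = 44.
Iteration 3: 44 > 16 holds -> k = 44 - 6 = 38.
Iteration 4: 38 > 16 holds -> k = 38 - 6 = 32.
Iteration 5: 32 > 16 holds -> k = 32 - 6 = 26.
Iteration 6: 26 > 16 holds -> k = 26 - 6 = 20.
Iteration 7: 20 > 16 holds -> k = 20 - 6 = 14.
Iteration 8: 14 > 16 fails; recursion stops.
SUM(k) = 56 + 50 + 44 + 38 + 32 + 26 + 20 + 14 = 280.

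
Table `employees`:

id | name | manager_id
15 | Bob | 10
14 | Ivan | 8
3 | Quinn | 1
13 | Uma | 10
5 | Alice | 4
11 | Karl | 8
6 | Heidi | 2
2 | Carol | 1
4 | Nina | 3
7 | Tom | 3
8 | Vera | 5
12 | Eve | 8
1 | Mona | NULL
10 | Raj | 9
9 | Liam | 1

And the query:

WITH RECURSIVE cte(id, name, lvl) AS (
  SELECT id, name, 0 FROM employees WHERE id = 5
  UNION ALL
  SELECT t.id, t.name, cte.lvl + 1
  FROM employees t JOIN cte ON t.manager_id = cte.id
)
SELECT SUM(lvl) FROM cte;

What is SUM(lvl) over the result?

Base: id=5 (Alice) at lvl 0.
Iteration 1: rows with manager_id in {5} -> Vera (id 8, lvl 1).
Iteration 2: rows with manager_id in {8} -> Karl (id 11, lvl 2), Eve (id 12, lvl 2), Ivan (id 14, lvl 2).
Iteration 3: no rows with manager_id in {11,12,14}; recursion stops.
SUM(lvl) = 0 + 1 + 2 + 2 + 2 = 7.

7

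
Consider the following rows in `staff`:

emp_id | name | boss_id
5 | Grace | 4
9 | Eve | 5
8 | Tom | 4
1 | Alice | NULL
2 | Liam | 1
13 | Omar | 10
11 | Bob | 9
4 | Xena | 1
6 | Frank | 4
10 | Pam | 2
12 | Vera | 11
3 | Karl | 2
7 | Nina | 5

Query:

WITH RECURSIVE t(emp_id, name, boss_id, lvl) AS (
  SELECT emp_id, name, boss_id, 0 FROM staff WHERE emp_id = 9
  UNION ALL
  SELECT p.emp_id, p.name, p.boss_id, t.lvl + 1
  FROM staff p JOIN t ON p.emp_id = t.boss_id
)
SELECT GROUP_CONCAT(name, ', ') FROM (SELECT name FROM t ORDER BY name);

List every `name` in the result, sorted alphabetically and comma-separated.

Alice, Eve, Grace, Xena

Base: emp_id=9 (Eve), boss_id=5, lvl 0.
Iteration 1: join on emp_id=5 -> Grace (id 5, boss_id=4, lvl 1).
Iteration 2: join on emp_id=4 -> Xena (id 4, boss_id=1, lvl 2).
Iteration 3: join on emp_id=1 -> Alice (id 1, boss_id=NULL, lvl 3).
Iteration 4: boss_id is NULL; no match; recursion stops.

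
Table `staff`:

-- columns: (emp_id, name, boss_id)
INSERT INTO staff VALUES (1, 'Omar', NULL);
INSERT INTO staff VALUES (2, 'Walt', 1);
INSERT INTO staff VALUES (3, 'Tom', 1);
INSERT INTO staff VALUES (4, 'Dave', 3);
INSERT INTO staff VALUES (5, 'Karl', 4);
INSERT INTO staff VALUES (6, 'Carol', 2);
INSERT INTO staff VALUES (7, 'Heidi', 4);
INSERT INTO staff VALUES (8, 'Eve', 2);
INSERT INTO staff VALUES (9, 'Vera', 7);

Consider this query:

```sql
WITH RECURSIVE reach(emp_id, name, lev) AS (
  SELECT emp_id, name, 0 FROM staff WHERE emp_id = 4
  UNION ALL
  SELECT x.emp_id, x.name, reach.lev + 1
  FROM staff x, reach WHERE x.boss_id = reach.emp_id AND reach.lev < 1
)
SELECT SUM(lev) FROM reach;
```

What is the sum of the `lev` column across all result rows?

2

Base: emp_id=4 (Dave) at lev 0.
Iteration 1: rows with boss_id in {4} -> Karl (id 5, lev 1), Heidi (id 7, lev 1).
Iteration 2: lev < 1 fails for all current rows; recursion stops.
SUM(lev) = 0 + 1 + 1 = 2.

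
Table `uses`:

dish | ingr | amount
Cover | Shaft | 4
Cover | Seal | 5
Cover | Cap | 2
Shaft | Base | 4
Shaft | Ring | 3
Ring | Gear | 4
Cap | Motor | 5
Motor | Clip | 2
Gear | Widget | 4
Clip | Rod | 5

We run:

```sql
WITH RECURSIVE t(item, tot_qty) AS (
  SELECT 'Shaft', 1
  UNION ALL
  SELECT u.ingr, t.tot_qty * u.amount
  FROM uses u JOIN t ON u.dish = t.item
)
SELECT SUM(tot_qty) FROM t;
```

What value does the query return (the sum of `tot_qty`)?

Base: (Shaft, tot_qty=1).
Iteration 1: components of {Shaft} -> Base = 1*4 = 4, Ring = 1*3 = 3.
Iteration 2: components of {Base,Ring} -> Gear = 3*4 = 12.
Iteration 3: components of {Gear} -> Widget = 12*4 = 48.
Iteration 4: no further components; recursion stops.
SUM(tot_qty) = 1 + 4 + 3 + 12 + 48 = 68.

68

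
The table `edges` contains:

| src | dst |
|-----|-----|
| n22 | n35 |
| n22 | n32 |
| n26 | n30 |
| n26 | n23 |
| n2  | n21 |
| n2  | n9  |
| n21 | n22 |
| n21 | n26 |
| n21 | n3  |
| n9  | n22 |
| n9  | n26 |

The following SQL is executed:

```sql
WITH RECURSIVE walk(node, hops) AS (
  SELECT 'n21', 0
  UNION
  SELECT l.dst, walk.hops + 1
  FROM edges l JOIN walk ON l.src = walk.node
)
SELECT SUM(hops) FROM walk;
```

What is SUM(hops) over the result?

11

Base: (n21, hops=0).
Iteration 1: edges from {n21} -> (n22, hops=1), (n26, hops=1), (n3, hops=1).
Iteration 2: edges from {n22,n26,n3} -> (n23, hops=2), (n30, hops=2), (n32, hops=2), (n35, hops=2).
Iteration 3: no outgoing edges from {n23,n30,n32,n35}; recursion stops.
SUM(hops) = 0 + 1 + 1 + 1 + 2 + 2 + 2 + 2 = 11.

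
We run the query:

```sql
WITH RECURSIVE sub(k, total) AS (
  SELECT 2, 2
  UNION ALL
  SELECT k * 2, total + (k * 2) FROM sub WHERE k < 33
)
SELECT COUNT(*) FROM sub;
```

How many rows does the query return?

6

Base: k=2, total=2.
Iteration 1: 2 < 33 holds -> k = 2 * 2 = 4, total = 2 + 4 = 6.
Iteration 2: 4 < 33 holds -> k = 4 * 2 = 8, total = 6 + 8 = 14.
Iteration 3: 8 < 33 holds -> k = 8 * 2 = 16, total = 14 + 16 = 30.
Iteration 4: 16 < 33 holds -> k = 16 * 2 = 32, total = 30 + 32 = 62.
Iteration 5: 32 < 33 holds -> k = 32 * 2 = 64, total = 62 + 64 = 126.
Iteration 6: 64 < 33 fails; recursion stops.
Total rows emitted: 6.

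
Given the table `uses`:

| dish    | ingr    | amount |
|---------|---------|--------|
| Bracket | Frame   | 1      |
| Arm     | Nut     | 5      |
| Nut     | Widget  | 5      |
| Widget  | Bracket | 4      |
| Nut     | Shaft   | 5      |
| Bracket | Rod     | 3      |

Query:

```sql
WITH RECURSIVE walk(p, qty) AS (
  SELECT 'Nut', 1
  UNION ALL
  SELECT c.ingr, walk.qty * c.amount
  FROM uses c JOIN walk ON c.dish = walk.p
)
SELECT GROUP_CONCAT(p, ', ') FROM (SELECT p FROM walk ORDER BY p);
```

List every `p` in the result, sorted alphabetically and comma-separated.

Base: (Nut, qty=1).
Iteration 1: components of {Nut} -> Shaft = 1*5 = 5, Widget = 1*5 = 5.
Iteration 2: components of {Shaft,Widget} -> Bracket = 5*4 = 20.
Iteration 3: components of {Bracket} -> Frame = 20*1 = 20, Rod = 20*3 = 60.
Iteration 4: no further components; recursion stops.

Bracket, Frame, Nut, Rod, Shaft, Widget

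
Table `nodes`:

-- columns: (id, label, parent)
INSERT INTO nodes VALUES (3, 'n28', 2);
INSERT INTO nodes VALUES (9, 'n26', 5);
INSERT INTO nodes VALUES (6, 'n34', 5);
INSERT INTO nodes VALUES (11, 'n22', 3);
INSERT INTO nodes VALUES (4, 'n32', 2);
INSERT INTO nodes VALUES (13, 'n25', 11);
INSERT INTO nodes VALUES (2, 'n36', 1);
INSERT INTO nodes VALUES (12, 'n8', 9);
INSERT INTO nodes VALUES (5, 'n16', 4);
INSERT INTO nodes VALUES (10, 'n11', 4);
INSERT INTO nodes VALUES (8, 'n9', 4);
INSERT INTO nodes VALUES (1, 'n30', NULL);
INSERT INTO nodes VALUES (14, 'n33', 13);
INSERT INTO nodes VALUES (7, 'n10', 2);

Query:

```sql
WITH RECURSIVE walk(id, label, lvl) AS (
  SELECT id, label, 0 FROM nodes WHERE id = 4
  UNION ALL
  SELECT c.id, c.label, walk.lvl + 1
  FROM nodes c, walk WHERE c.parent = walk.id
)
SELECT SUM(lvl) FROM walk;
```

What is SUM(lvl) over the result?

10

Base: id=4 (n32) at lvl 0.
Iteration 1: rows with parent in {4} -> n16 (id 5, lvl 1), n9 (id 8, lvl 1), n11 (id 10, lvl 1).
Iteration 2: rows with parent in {5,8,10} -> n34 (id 6, lvl 2), n26 (id 9, lvl 2).
Iteration 3: rows with parent in {6,9} -> n8 (id 12, lvl 3).
Iteration 4: no rows with parent in {12}; recursion stops.
SUM(lvl) = 0 + 1 + 1 + 1 + 2 + 2 + 3 = 10.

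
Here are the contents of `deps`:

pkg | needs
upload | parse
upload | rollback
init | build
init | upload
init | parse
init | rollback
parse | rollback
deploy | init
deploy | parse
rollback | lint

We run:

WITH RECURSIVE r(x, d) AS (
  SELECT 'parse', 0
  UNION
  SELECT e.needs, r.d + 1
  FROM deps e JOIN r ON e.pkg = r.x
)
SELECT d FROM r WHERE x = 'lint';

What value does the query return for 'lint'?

Base: (parse, d=0).
Iteration 1: edges from {parse} -> (rollback, d=1).
Iteration 2: edges from {rollback} -> (lint, d=2).
Iteration 3: no outgoing edges from {lint}; recursion stops.

2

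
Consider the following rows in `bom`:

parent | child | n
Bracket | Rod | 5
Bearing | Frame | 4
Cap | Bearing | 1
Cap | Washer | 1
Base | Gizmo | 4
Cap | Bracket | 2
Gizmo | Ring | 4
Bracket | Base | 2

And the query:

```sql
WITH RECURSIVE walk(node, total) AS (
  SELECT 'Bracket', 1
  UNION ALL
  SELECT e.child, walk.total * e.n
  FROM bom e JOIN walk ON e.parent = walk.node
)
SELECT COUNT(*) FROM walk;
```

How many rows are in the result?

Base: (Bracket, total=1).
Iteration 1: components of {Bracket} -> Base = 1*2 = 2, Rod = 1*5 = 5.
Iteration 2: components of {Base,Rod} -> Gizmo = 2*4 = 8.
Iteration 3: components of {Gizmo} -> Ring = 8*4 = 32.
Iteration 4: no further components; recursion stops.
Total rows emitted: 5.

5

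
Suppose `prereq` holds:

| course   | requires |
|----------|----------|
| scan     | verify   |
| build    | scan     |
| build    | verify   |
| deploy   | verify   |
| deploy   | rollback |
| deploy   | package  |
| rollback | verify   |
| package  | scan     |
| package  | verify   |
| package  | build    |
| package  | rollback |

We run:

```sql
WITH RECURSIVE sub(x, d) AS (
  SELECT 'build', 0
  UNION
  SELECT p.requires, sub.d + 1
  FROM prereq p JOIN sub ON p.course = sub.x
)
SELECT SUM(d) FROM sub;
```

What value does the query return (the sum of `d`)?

Base: (build, d=0).
Iteration 1: edges from {build} -> (scan, d=1), (verify, d=1).
Iteration 2: edges from {scan,verify} -> (verify, d=2).
Iteration 3: no outgoing edges from {verify}; recursion stops.
SUM(d) = 0 + 1 + 1 + 2 = 4.

4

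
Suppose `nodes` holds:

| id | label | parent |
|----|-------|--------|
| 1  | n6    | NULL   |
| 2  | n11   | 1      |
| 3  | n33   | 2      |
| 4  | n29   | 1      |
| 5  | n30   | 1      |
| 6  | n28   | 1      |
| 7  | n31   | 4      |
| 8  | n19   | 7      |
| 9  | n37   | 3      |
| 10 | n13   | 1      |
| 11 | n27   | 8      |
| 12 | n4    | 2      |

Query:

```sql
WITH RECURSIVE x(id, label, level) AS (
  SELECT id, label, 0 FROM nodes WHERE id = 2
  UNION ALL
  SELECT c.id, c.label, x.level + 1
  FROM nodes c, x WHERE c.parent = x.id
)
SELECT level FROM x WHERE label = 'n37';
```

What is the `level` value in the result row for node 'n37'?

2

Base: id=2 (n11) at level 0.
Iteration 1: rows with parent in {2} -> n33 (id 3, level 1), n4 (id 12, level 1).
Iteration 2: rows with parent in {3,12} -> n37 (id 9, level 2).
Iteration 3: no rows with parent in {9}; recursion stops.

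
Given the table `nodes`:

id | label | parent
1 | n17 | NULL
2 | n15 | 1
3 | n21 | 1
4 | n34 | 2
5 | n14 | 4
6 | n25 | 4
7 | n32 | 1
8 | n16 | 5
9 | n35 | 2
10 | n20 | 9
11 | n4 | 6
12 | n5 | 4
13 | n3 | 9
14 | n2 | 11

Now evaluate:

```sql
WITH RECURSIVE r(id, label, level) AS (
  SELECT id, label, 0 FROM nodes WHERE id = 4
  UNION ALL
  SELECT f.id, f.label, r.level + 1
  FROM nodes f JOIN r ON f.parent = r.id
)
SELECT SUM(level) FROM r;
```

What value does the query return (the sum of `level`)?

10

Base: id=4 (n34) at level 0.
Iteration 1: rows with parent in {4} -> n14 (id 5, level 1), n25 (id 6, level 1), n5 (id 12, level 1).
Iteration 2: rows with parent in {5,6,12} -> n16 (id 8, level 2), n4 (id 11, level 2).
Iteration 3: rows with parent in {8,11} -> n2 (id 14, level 3).
Iteration 4: no rows with parent in {14}; recursion stops.
SUM(level) = 0 + 1 + 1 + 1 + 2 + 2 + 3 = 10.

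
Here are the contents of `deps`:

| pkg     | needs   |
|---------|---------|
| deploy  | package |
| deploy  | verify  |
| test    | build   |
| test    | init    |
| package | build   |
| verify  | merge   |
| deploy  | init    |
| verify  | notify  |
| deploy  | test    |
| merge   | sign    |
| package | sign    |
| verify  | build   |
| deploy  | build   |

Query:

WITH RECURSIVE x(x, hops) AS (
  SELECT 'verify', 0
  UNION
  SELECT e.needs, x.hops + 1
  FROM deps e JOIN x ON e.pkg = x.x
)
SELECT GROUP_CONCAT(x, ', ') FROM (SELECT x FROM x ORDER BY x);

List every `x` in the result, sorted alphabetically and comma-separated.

Base: (verify, hops=0).
Iteration 1: edges from {verify} -> (build, hops=1), (merge, hops=1), (notify, hops=1).
Iteration 2: edges from {build,merge,notify} -> (sign, hops=2).
Iteration 3: no outgoing edges from {sign}; recursion stops.

build, merge, notify, sign, verify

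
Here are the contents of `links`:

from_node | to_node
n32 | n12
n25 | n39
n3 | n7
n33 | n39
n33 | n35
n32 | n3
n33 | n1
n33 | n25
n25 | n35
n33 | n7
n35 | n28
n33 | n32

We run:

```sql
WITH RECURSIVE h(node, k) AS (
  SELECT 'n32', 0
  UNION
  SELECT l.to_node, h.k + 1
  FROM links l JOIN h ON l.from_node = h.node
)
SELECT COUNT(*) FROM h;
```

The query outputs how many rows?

4

Base: (n32, k=0).
Iteration 1: edges from {n32} -> (n12, k=1), (n3, k=1).
Iteration 2: edges from {n12,n3} -> (n7, k=2).
Iteration 3: no outgoing edges from {n7}; recursion stops.
Total rows emitted: 4.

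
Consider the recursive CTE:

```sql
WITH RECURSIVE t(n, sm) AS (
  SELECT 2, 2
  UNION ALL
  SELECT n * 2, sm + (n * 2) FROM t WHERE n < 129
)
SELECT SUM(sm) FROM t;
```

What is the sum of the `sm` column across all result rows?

1004

Base: n=2, sm=2.
Iteration 1: 2 < 129 holds -> n = 2 * 2 = 4, sm = 2 + 4 = 6.
Iteration 2: 4 < 129 holds -> n = 4 * 2 = 8, sm = 6 + 8 = 14.
Iteration 3: 8 < 129 holds -> n = 8 * 2 = 16, sm = 14 + 16 = 30.
Iteration 4: 16 < 129 holds -> n = 16 * 2 = 32, sm = 30 + 32 = 62.
Iteration 5: 32 < 129 holds -> n = 32 * 2 = 64, sm = 62 + 64 = 126.
Iteration 6: 64 < 129 holds -> n = 64 * 2 = 128, sm = 126 + 128 = 254.
Iteration 7: 128 < 129 holds -> n = 128 * 2 = 256, sm = 254 + 256 = 510.
Iteration 8: 256 < 129 fails; recursion stops.
SUM(sm) = 2 + 6 + 14 + 30 + 62 + 126 + 254 + 510 = 1004.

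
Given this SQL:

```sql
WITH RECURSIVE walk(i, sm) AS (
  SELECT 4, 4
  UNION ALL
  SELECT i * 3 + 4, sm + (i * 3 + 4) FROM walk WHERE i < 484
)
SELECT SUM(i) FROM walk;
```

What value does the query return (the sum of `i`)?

Base: i=4, sm=4.
Iteration 1: 4 < 484 holds -> i = 4 * 3 + 4 = 16, sm = 4 + 16 = 20.
Iteration 2: 16 < 484 holds -> i = 16 * 3 + 4 = 52, sm = 20 + 52 = 72.
Iteration 3: 52 < 484 holds -> i = 52 * 3 + 4 = 160, sm = 72 + 160 = 232.
Iteration 4: 160 < 484 holds -> i = 160 * 3 + 4 = 484, sm = 232 + 484 = 716.
Iteration 5: 484 < 484 fails; recursion stops.
SUM(i) = 4 + 16 + 52 + 160 + 484 = 716.

716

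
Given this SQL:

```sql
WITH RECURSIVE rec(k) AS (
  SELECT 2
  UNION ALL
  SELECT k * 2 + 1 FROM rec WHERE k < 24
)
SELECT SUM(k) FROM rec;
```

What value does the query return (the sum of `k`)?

88

Base: k=2.
Iteration 1: 2 < 24 holds -> k = 2 * 2 + 1 = 5.
Iteration 2: 5 < 24 holds -> k = 5 * 2 + 1 = 11.
Iteration 3: 11 < 24 holds -> k = 11 * 2 + 1 = 23.
Iteration 4: 23 < 24 holds -> k = 23 * 2 + 1 = 47.
Iteration 5: 47 < 24 fails; recursion stops.
SUM(k) = 2 + 5 + 11 + 23 + 47 = 88.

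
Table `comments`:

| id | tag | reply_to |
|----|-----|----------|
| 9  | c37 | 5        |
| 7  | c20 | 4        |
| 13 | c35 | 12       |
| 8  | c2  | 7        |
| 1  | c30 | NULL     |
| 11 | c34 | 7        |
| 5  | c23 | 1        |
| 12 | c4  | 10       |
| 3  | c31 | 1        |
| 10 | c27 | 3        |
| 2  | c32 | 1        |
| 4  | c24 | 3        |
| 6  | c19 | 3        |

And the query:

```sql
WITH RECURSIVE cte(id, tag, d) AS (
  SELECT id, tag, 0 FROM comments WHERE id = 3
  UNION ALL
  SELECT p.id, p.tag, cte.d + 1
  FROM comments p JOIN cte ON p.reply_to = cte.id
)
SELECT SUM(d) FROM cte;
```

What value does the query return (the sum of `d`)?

Base: id=3 (c31) at d 0.
Iteration 1: rows with reply_to in {3} -> c24 (id 4, d 1), c19 (id 6, d 1), c27 (id 10, d 1).
Iteration 2: rows with reply_to in {4,6,10} -> c20 (id 7, d 2), c4 (id 12, d 2).
Iteration 3: rows with reply_to in {7,12} -> c2 (id 8, d 3), c34 (id 11, d 3), c35 (id 13, d 3).
Iteration 4: no rows with reply_to in {8,11,13}; recursion stops.
SUM(d) = 0 + 1 + 1 + 1 + 2 + 2 + 3 + 3 + 3 = 16.

16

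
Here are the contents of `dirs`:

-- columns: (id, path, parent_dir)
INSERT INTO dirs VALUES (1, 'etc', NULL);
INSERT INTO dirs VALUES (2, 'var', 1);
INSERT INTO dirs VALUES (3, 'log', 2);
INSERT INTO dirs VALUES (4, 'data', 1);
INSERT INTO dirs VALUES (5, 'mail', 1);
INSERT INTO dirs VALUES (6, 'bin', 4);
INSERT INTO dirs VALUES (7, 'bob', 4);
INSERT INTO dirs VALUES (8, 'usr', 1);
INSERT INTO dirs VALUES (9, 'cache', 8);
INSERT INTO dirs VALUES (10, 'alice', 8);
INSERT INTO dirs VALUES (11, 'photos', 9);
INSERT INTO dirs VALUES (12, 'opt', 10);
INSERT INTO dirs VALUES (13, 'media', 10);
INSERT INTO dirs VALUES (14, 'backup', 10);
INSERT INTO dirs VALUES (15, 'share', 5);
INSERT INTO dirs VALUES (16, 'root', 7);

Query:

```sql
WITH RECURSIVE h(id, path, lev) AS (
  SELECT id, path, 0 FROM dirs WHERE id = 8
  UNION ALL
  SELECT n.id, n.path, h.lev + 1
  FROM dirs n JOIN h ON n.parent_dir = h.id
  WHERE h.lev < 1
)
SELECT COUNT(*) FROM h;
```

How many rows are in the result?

3

Base: id=8 (usr) at lev 0.
Iteration 1: rows with parent_dir in {8} -> cache (id 9, lev 1), alice (id 10, lev 1).
Iteration 2: lev < 1 fails for all current rows; recursion stops.
Total rows emitted: 3.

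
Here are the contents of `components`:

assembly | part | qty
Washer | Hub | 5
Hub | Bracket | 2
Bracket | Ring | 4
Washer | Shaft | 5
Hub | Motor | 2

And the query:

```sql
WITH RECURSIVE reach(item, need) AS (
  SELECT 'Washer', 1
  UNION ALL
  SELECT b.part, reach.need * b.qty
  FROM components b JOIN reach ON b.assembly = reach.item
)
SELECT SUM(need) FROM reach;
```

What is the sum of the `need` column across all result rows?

Base: (Washer, need=1).
Iteration 1: components of {Washer} -> Hub = 1*5 = 5, Shaft = 1*5 = 5.
Iteration 2: components of {Hub,Shaft} -> Bracket = 5*2 = 10, Motor = 5*2 = 10.
Iteration 3: components of {Bracket,Motor} -> Ring = 10*4 = 40.
Iteration 4: no further components; recursion stops.
SUM(need) = 1 + 5 + 5 + 10 + 10 + 40 = 71.

71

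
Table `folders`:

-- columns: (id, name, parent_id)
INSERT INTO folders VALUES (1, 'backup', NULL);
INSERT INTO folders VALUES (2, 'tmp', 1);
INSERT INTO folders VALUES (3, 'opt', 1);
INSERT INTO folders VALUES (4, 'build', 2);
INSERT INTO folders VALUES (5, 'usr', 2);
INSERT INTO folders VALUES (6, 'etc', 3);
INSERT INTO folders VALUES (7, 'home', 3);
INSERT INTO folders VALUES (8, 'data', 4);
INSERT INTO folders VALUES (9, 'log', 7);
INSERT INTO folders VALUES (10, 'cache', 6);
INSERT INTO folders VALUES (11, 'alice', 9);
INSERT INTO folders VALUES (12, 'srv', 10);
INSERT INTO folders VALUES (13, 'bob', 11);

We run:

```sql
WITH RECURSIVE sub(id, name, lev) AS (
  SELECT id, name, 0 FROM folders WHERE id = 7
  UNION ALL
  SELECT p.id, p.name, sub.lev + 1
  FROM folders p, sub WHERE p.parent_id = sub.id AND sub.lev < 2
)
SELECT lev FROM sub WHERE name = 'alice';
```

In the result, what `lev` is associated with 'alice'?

2

Base: id=7 (home) at lev 0.
Iteration 1: rows with parent_id in {7} -> log (id 9, lev 1).
Iteration 2: rows with parent_id in {9} -> alice (id 11, lev 2).
Iteration 3: lev < 2 fails for all current rows; recursion stops.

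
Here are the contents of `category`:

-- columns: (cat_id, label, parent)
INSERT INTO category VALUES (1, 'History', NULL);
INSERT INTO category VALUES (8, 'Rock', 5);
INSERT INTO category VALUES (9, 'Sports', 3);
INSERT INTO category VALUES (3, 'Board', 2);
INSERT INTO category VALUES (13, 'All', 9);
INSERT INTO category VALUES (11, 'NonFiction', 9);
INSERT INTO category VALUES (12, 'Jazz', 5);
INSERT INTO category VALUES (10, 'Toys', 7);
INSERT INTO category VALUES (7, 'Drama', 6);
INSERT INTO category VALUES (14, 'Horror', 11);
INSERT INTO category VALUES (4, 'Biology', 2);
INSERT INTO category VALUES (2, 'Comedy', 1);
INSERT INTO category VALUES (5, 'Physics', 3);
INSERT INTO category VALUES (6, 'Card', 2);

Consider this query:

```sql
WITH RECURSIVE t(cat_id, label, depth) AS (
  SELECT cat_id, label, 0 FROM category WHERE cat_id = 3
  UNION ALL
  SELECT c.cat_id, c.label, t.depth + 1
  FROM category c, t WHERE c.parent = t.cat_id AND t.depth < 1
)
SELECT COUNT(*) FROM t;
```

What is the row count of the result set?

3

Base: cat_id=3 (Board) at depth 0.
Iteration 1: rows with parent in {3} -> Physics (id 5, depth 1), Sports (id 9, depth 1).
Iteration 2: depth < 1 fails for all current rows; recursion stops.
Total rows emitted: 3.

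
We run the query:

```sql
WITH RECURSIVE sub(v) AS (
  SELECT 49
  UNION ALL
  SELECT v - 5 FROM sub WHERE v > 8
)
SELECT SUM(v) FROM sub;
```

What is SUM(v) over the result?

265

Base: v=49.
Iteration 1: 49 > 8 holds -> v = 49 - 5 = 44.
Iteration 2: 44 > 8 holds -> v = 44 - 5 = 39.
Iteration 3: 39 > 8 holds -> v = 39 - 5 = 34.
Iteration 4: 34 > 8 holds -> v = 34 - 5 = 29.
Iteration 5: 29 > 8 holds -> v = 29 - 5 = 24.
Iteration 6: 24 > 8 holds -> v = 24 - 5 = 19.
Iteration 7: 19 > 8 holds -> v = 19 - 5 = 14.
Iteration 8: 14 > 8 holds -> v = 14 - 5 = 9.
Iteration 9: 9 > 8 holds -> v = 9 - 5 = 4.
Iteration 10: 4 > 8 fails; recursion stops.
SUM(v) = 49 + 44 + 39 + 34 + 29 + 24 + 19 + 14 + 9 + 4 = 265.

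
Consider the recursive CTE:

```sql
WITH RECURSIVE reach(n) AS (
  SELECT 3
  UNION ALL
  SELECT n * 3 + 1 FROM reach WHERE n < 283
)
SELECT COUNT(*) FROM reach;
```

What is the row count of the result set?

5

Base: n=3.
Iteration 1: 3 < 283 holds -> n = 3 * 3 + 1 = 10.
Iteration 2: 10 < 283 holds -> n = 10 * 3 + 1 = 31.
Iteration 3: 31 < 283 holds -> n = 31 * 3 + 1 = 94.
Iteration 4: 94 < 283 holds -> n = 94 * 3 + 1 = 283.
Iteration 5: 283 < 283 fails; recursion stops.
Total rows emitted: 5.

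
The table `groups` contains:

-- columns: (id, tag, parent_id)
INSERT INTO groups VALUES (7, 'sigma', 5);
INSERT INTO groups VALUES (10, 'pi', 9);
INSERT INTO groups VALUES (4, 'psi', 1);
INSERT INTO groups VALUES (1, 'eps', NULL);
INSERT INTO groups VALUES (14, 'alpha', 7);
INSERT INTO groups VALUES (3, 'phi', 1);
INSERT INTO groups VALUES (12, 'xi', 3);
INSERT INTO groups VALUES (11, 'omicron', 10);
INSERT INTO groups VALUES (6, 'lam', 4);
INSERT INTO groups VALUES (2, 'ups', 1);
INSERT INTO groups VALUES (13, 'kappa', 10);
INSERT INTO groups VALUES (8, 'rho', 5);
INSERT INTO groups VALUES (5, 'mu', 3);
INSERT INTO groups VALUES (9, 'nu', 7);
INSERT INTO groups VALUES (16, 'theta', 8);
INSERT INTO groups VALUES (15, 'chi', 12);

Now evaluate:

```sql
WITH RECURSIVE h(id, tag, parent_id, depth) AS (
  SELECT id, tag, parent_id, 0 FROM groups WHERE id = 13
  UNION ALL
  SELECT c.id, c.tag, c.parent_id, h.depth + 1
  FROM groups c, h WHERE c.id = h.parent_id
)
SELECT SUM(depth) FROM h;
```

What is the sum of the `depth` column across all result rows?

21

Base: id=13 (kappa), parent_id=10, depth 0.
Iteration 1: join on id=10 -> pi (id 10, parent_id=9, depth 1).
Iteration 2: join on id=9 -> nu (id 9, parent_id=7, depth 2).
Iteration 3: join on id=7 -> sigma (id 7, parent_id=5, depth 3).
Iteration 4: join on id=5 -> mu (id 5, parent_id=3, depth 4).
Iteration 5: join on id=3 -> phi (id 3, parent_id=1, depth 5).
Iteration 6: join on id=1 -> eps (id 1, parent_id=NULL, depth 6).
Iteration 7: parent_id is NULL; no match; recursion stops.
SUM(depth) = 0 + 1 + 2 + 3 + 4 + 5 + 6 = 21.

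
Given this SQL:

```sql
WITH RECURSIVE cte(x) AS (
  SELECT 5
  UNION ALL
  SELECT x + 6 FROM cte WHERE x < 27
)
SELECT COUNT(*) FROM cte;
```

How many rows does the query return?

Base: x=5.
Iteration 1: 5 < 27 holds -> x = 5 + 6 = 11.
Iteration 2: 11 < 27 holds -> x = 11 + 6 = 17.
Iteration 3: 17 < 27 holds -> x = 17 + 6 = 23.
Iteration 4: 23 < 27 holds -> x = 23 + 6 = 29.
Iteration 5: 29 < 27 fails; recursion stops.
Total rows emitted: 5.

5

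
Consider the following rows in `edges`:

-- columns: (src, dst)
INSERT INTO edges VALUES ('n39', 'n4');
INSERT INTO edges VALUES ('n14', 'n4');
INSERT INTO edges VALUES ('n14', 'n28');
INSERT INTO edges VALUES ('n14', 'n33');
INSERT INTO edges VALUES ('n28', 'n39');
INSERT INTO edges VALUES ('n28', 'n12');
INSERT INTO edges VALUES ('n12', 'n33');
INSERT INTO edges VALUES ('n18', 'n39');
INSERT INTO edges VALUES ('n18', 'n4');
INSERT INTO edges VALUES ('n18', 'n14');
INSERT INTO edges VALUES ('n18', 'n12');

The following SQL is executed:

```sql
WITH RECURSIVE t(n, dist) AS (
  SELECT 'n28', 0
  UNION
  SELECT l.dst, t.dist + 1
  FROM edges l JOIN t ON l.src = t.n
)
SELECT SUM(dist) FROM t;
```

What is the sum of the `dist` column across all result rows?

6

Base: (n28, dist=0).
Iteration 1: edges from {n28} -> (n12, dist=1), (n39, dist=1).
Iteration 2: edges from {n12,n39} -> (n33, dist=2), (n4, dist=2).
Iteration 3: no outgoing edges from {n33,n4}; recursion stops.
SUM(dist) = 0 + 1 + 1 + 2 + 2 = 6.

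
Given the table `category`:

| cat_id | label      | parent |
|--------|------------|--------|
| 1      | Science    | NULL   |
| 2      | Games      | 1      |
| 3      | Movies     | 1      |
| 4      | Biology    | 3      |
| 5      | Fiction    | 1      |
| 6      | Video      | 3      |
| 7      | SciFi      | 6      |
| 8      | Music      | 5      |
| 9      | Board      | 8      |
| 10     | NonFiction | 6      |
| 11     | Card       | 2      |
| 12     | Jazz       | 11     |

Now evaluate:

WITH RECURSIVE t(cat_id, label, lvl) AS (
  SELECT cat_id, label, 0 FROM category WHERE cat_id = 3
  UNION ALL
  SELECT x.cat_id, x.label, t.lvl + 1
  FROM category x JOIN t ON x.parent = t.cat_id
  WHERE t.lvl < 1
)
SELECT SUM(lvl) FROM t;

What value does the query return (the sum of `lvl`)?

Base: cat_id=3 (Movies) at lvl 0.
Iteration 1: rows with parent in {3} -> Biology (id 4, lvl 1), Video (id 6, lvl 1).
Iteration 2: lvl < 1 fails for all current rows; recursion stops.
SUM(lvl) = 0 + 1 + 1 = 2.

2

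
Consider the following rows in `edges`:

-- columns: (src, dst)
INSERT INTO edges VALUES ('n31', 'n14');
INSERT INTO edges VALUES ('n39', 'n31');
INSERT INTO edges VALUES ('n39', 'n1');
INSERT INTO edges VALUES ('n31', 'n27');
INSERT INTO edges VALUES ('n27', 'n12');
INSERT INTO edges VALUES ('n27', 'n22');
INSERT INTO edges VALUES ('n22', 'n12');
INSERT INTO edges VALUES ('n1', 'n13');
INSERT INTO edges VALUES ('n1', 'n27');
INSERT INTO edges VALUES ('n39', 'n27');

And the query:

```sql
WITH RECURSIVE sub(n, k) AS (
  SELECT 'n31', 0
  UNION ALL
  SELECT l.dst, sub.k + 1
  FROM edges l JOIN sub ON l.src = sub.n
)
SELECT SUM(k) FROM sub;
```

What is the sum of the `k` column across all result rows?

9

Base: (n31, k=0).
Iteration 1: edges from {n31} -> (n14, k=1), (n27, k=1).
Iteration 2: edges from {n14,n27} -> (n12, k=2), (n22, k=2).
Iteration 3: edges from {n12,n22} -> (n12, k=3).
Iteration 4: no outgoing edges from {n12}; recursion stops.
SUM(k) = 0 + 1 + 1 + 2 + 2 + 3 = 9.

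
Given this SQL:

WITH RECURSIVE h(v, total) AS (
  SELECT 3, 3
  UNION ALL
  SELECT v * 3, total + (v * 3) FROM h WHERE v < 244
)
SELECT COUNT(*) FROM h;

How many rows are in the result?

Base: v=3, total=3.
Iteration 1: 3 < 244 holds -> v = 3 * 3 = 9, total = 3 + 9 = 12.
Iteration 2: 9 < 244 holds -> v = 9 * 3 = 27, total = 12 + 27 = 39.
Iteration 3: 27 < 244 holds -> v = 27 * 3 = 81, total = 39 + 81 = 120.
Iteration 4: 81 < 244 holds -> v = 81 * 3 = 243, total = 120 + 243 = 363.
Iteration 5: 243 < 244 holds -> v = 243 * 3 = 729, total = 363 + 729 = 1092.
Iteration 6: 729 < 244 fails; recursion stops.
Total rows emitted: 6.

6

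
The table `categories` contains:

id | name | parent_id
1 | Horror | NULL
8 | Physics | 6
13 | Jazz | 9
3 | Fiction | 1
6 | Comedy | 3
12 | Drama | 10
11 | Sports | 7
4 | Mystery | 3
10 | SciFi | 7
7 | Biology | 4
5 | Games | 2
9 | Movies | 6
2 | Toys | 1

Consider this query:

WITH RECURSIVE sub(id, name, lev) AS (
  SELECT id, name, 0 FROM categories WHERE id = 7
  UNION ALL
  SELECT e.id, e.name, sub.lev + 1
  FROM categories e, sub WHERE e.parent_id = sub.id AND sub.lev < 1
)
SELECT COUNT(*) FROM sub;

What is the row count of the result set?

3

Base: id=7 (Biology) at lev 0.
Iteration 1: rows with parent_id in {7} -> SciFi (id 10, lev 1), Sports (id 11, lev 1).
Iteration 2: lev < 1 fails for all current rows; recursion stops.
Total rows emitted: 3.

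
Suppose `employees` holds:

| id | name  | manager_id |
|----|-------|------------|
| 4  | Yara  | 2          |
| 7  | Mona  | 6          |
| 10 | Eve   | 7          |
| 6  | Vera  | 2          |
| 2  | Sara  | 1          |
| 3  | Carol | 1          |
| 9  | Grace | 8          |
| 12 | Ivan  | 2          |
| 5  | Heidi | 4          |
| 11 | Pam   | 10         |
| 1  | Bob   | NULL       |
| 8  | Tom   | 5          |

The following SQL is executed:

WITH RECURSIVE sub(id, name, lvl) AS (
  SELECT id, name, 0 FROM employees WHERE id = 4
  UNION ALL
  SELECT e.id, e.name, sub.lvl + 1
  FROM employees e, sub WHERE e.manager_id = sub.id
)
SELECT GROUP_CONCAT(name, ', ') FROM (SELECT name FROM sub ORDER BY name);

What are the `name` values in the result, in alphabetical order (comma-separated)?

Grace, Heidi, Tom, Yara

Base: id=4 (Yara) at lvl 0.
Iteration 1: rows with manager_id in {4} -> Heidi (id 5, lvl 1).
Iteration 2: rows with manager_id in {5} -> Tom (id 8, lvl 2).
Iteration 3: rows with manager_id in {8} -> Grace (id 9, lvl 3).
Iteration 4: no rows with manager_id in {9}; recursion stops.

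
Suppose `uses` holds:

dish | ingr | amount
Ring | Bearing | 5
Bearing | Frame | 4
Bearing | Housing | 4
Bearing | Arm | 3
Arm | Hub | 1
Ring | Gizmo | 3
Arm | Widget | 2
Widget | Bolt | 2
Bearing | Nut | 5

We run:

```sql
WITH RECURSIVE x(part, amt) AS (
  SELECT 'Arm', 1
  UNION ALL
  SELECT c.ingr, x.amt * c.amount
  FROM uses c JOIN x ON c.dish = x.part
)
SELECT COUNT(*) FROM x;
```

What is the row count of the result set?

Base: (Arm, amt=1).
Iteration 1: components of {Arm} -> Hub = 1*1 = 1, Widget = 1*2 = 2.
Iteration 2: components of {Hub,Widget} -> Bolt = 2*2 = 4.
Iteration 3: no further components; recursion stops.
Total rows emitted: 4.

4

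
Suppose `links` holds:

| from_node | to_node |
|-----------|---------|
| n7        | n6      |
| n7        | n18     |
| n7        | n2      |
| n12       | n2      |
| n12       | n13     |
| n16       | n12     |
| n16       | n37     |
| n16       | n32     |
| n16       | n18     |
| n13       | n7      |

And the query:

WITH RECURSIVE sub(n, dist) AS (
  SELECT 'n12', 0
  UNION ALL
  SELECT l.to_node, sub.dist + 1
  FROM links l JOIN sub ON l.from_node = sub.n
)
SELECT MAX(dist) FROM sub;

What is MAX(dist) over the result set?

3

Base: (n12, dist=0).
Iteration 1: edges from {n12} -> (n13, dist=1), (n2, dist=1).
Iteration 2: edges from {n13,n2} -> (n7, dist=2).
Iteration 3: edges from {n7} -> (n18, dist=3), (n2, dist=3), (n6, dist=3).
Iteration 4: no outgoing edges from {n18,n2,n6}; recursion stops.
dist values: 0, 1, 1, 2, 3, 3, 3; the maximum is 3.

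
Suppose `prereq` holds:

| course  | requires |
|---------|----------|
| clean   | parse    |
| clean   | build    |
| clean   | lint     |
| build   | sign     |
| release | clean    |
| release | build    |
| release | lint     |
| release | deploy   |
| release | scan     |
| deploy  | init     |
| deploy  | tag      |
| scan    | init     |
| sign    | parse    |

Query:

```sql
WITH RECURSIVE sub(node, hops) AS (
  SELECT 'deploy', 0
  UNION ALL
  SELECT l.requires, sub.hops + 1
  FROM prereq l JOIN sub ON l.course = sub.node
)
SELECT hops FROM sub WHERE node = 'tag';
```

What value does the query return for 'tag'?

Base: (deploy, hops=0).
Iteration 1: edges from {deploy} -> (init, hops=1), (tag, hops=1).
Iteration 2: no outgoing edges from {init,tag}; recursion stops.

1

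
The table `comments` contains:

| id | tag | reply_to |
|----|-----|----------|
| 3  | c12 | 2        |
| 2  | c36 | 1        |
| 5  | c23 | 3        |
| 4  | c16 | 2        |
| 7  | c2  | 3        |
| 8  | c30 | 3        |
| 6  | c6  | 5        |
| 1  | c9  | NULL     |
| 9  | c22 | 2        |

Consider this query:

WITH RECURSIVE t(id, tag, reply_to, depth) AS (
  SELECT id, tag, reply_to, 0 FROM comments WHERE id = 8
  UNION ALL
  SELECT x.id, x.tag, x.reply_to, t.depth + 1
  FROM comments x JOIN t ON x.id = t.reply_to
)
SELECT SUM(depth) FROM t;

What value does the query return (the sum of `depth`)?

Base: id=8 (c30), reply_to=3, depth 0.
Iteration 1: join on id=3 -> c12 (id 3, reply_to=2, depth 1).
Iteration 2: join on id=2 -> c36 (id 2, reply_to=1, depth 2).
Iteration 3: join on id=1 -> c9 (id 1, reply_to=NULL, depth 3).
Iteration 4: reply_to is NULL; no match; recursion stops.
SUM(depth) = 0 + 1 + 2 + 3 = 6.

6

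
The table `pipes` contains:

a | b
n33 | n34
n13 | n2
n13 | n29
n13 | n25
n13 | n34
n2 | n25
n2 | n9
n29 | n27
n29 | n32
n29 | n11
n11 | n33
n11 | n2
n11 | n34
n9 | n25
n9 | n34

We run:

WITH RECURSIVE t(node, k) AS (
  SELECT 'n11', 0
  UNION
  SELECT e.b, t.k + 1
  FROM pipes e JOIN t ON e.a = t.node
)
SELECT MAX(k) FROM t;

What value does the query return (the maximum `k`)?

Base: (n11, k=0).
Iteration 1: edges from {n11} -> (n2, k=1), (n33, k=1), (n34, k=1).
Iteration 2: edges from {n2,n33,n34} -> (n25, k=2), (n34, k=2), (n9, k=2).
Iteration 3: edges from {n25,n34,n9} -> (n25, k=3), (n34, k=3).
Iteration 4: no outgoing edges from {n25,n34}; recursion stops.
k values: 0, 1, 1, 1, 2, 2, 2, 3, 3; the maximum is 3.

3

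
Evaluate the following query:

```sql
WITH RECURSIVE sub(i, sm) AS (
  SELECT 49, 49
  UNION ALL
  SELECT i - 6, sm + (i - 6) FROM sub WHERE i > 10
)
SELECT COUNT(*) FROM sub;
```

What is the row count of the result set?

Base: i=49, sm=49.
Iteration 1: 49 > 10 holds -> i = 49 - 6 = 43, sm = 49 + 43 = 92.
Iteration 2: 43 > 10 holds -> i = 43 - 6 = 37, sm = 92 + 37 = 129.
Iteration 3: 37 > 10 holds -> i = 37 - 6 = 31, sm = 129 + 31 = 160.
Iteration 4: 31 > 10 holds -> i = 31 - 6 = 25, sm = 160 + 25 = 185.
Iteration 5: 25 > 10 holds -> i = 25 - 6 = 19, sm = 185 + 19 = 204.
Iteration 6: 19 > 10 holds -> i = 19 - 6 = 13, sm = 204 + 13 = 217.
Iteration 7: 13 > 10 holds -> i = 13 - 6 = 7, sm = 217 + 7 = 224.
Iteration 8: 7 > 10 fails; recursion stops.
Total rows emitted: 8.

8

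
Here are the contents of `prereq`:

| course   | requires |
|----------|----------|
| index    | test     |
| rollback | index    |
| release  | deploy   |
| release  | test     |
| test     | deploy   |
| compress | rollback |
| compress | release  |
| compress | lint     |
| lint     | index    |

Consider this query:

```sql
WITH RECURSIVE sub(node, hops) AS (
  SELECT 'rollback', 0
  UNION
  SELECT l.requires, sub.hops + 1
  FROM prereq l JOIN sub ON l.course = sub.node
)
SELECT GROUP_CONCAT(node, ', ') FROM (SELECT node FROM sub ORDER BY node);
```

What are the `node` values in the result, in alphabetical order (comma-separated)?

deploy, index, rollback, test

Base: (rollback, hops=0).
Iteration 1: edges from {rollback} -> (index, hops=1).
Iteration 2: edges from {index} -> (test, hops=2).
Iteration 3: edges from {test} -> (deploy, hops=3).
Iteration 4: no outgoing edges from {deploy}; recursion stops.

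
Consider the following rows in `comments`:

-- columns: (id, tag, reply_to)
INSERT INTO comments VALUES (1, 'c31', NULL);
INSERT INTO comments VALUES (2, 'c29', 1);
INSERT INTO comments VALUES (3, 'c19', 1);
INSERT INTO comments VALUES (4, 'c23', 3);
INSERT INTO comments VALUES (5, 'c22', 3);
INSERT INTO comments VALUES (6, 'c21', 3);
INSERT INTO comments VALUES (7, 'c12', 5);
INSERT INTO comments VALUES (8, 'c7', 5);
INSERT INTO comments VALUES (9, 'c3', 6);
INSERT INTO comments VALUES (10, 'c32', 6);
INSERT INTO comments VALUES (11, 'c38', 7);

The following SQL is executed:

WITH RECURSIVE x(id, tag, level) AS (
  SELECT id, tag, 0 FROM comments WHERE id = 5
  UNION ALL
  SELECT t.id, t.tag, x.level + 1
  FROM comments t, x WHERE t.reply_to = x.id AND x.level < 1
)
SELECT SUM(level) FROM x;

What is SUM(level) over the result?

2

Base: id=5 (c22) at level 0.
Iteration 1: rows with reply_to in {5} -> c12 (id 7, level 1), c7 (id 8, level 1).
Iteration 2: level < 1 fails for all current rows; recursion stops.
SUM(level) = 0 + 1 + 1 = 2.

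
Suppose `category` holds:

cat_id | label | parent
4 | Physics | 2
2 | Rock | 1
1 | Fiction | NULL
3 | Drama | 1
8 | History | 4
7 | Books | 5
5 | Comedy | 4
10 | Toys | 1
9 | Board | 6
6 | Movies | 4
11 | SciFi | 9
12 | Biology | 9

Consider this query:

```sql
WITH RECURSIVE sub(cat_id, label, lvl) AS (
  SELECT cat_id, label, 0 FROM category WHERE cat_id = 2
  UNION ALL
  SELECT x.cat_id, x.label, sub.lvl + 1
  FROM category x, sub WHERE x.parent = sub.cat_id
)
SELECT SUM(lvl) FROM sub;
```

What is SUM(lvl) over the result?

Base: cat_id=2 (Rock) at lvl 0.
Iteration 1: rows with parent in {2} -> Physics (id 4, lvl 1).
Iteration 2: rows with parent in {4} -> Comedy (id 5, lvl 2), Movies (id 6, lvl 2), History (id 8, lvl 2).
Iteration 3: rows with parent in {5,6,8} -> Books (id 7, lvl 3), Board (id 9, lvl 3).
Iteration 4: rows with parent in {7,9} -> SciFi (id 11, lvl 4), Biology (id 12, lvl 4).
Iteration 5: no rows with parent in {11,12}; recursion stops.
SUM(lvl) = 0 + 1 + 2 + 2 + 2 + 3 + 3 + 4 + 4 = 21.

21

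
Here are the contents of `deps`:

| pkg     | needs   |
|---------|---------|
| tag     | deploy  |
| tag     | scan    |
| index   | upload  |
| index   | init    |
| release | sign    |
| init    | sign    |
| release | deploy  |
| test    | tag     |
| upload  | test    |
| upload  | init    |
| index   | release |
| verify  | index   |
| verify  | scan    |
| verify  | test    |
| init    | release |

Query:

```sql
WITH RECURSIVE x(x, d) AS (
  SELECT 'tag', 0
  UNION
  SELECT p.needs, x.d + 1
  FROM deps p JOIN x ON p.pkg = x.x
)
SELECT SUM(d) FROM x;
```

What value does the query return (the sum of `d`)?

2

Base: (tag, d=0).
Iteration 1: edges from {tag} -> (deploy, d=1), (scan, d=1).
Iteration 2: no outgoing edges from {deploy,scan}; recursion stops.
SUM(d) = 0 + 1 + 1 = 2.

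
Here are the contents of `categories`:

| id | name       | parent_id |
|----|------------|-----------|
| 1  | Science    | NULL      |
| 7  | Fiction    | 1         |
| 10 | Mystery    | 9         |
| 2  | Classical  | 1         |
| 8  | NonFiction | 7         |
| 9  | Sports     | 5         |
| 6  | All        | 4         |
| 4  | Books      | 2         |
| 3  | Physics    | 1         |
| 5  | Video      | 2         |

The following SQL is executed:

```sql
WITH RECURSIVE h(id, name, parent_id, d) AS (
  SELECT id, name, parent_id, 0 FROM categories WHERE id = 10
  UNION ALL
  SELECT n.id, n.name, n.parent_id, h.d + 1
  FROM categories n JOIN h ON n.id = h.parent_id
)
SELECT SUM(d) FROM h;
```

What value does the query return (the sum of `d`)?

Base: id=10 (Mystery), parent_id=9, d 0.
Iteration 1: join on id=9 -> Sports (id 9, parent_id=5, d 1).
Iteration 2: join on id=5 -> Video (id 5, parent_id=2, d 2).
Iteration 3: join on id=2 -> Classical (id 2, parent_id=1, d 3).
Iteration 4: join on id=1 -> Science (id 1, parent_id=NULL, d 4).
Iteration 5: parent_id is NULL; no match; recursion stops.
SUM(d) = 0 + 1 + 2 + 3 + 4 = 10.

10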